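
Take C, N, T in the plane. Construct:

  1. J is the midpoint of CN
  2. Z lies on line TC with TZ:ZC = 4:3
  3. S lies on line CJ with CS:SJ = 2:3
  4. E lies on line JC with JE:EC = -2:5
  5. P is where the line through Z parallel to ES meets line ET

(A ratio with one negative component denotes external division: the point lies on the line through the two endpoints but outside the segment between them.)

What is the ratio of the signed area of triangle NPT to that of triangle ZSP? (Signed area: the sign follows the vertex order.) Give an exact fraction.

[NPT]:[ZSP] = -7/15

Work in coordinates with C = (0, 0), N = (1, 0), T = (0, 1).
1. J is the midpoint of CN ⇒ J = (1/2, 0)
2. Z lies on line TC with TZ:ZC = 4:3 ⇒ Z = (0, 3/7)
3. S lies on line CJ with CS:SJ = 2:3 ⇒ S = (1/5, 0)
4. E lies on line JC with JE:EC = -2:5 ⇒ E = (5/6, 0)
5. P is where the line through Z parallel to ES meets line ET ⇒ P = (10/21, 3/7)
2·[NPT] = -2/21, 2·[ZSP] = 10/49
[NPT]:[ZSP] = -2/21:10/49 = -7/15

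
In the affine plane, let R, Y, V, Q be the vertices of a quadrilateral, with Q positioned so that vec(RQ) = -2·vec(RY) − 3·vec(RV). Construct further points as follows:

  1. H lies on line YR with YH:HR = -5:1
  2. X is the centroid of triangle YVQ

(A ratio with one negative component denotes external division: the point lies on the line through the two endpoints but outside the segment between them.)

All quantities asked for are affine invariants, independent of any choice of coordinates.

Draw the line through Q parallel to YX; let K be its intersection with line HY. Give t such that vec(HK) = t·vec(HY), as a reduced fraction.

t = 17/5

Work in coordinates with R = (0, 0), Y = (1, 0), V = (0, 1), Q = (-2, -3).
1. H lies on line YR with YH:HR = -5:1 ⇒ H = (-1/4, 0)
2. X is the centroid of triangle YVQ ⇒ X = (-1/3, -2/3)
through Q parallel to YX: direction (-4/3, -2/3); meets HY at K = (4, 0)
K = H + t·(Y−H) with t = 17/5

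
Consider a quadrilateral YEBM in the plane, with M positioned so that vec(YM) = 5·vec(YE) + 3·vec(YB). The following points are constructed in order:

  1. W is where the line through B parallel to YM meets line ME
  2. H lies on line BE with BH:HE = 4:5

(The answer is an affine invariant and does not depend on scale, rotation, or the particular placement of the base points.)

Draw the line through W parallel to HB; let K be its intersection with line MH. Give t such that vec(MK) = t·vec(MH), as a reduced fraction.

Assign Y = (0, 0), E = (1, 0), B = (0, 1), M = (5, 3) — the answer is frame-independent, so this choice is without loss of generality.
1. W is where the line through B parallel to YM meets line ME ⇒ W = (35/3, 8)
2. H lies on line BE with BH:HE = 4:5 ⇒ H = (4/9, 5/9)
through W parallel to HB: direction (-4/9, 4/9); meets MH at K = (340/27, 191/27)
K = M + t·(H−M) with t = -5/3

t = -5/3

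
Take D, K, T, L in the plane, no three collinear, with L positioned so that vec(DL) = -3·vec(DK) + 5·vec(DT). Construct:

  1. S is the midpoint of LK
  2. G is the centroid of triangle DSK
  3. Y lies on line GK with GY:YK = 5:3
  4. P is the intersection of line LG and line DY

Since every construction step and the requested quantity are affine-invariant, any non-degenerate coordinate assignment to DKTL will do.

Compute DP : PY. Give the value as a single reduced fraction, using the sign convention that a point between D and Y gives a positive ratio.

DP:PY = 12/5

Choose coordinates D = (0, 0), K = (1, 0), T = (0, 1), L = (-3, 5).
1. S is the midpoint of LK ⇒ S = (-1, 5/2)
2. G is the centroid of triangle DSK ⇒ G = (0, 5/6)
3. Y lies on line GK with GY:YK = 5:3 ⇒ Y = (5/8, 5/16)
4. P is the intersection of line LG and line DY ⇒ P = (15/34, 15/68)
P = D + t·(Y−D) with t = 12/17, so DP:PY = t:(1−t) = 12/17:5/17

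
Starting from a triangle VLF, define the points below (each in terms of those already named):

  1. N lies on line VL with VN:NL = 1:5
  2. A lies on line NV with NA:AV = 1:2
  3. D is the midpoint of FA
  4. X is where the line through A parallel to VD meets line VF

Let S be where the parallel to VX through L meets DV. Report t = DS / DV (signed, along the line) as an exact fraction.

t = -17

Choose coordinates V = (0, 0), L = (1, 0), F = (0, 1).
1. N lies on line VL with VN:NL = 1:5 ⇒ N = (1/6, 0)
2. A lies on line NV with NA:AV = 1:2 ⇒ A = (1/9, 0)
3. D is the midpoint of FA ⇒ D = (1/18, 1/2)
4. X is where the line through A parallel to VD meets line VF ⇒ X = (0, -1)
through L parallel to VX: direction (0, -1); meets DV at S = (1, 9)
S = D + t·(V−D) with t = -17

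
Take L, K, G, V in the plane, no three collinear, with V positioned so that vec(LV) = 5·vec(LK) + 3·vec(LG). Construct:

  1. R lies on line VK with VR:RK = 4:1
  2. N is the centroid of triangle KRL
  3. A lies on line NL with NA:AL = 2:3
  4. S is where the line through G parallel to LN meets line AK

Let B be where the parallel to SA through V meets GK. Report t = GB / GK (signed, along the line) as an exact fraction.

t = -37/8

Assign L = (0, 0), K = (1, 0), G = (0, 1), V = (5, 3) — the answer is frame-independent, so this choice is without loss of generality.
1. R lies on line VK with VR:RK = 4:1 ⇒ R = (9/5, 3/5)
2. N is the centroid of triangle KRL ⇒ N = (14/15, 1/5)
3. A lies on line NL with NA:AL = 2:3 ⇒ A = (14/25, 3/25)
4. S is where the line through G parallel to LN meets line AK ⇒ S = (-112/75, 17/25)
through V parallel to SA: direction (154/75, -14/25); meets GK at B = (-37/8, 45/8)
B = G + t·(K−G) with t = -37/8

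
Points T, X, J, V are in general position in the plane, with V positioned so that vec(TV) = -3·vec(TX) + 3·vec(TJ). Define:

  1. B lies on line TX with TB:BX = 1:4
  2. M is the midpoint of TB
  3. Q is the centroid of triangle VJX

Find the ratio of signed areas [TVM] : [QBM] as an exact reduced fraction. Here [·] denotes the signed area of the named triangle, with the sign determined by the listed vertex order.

Work in coordinates with T = (0, 0), X = (1, 0), J = (0, 1), V = (-3, 3).
1. B lies on line TX with TB:BX = 1:4 ⇒ B = (1/5, 0)
2. M is the midpoint of TB ⇒ M = (1/10, 0)
3. Q is the centroid of triangle VJX ⇒ Q = (-2/3, 4/3)
2·[TVM] = -3/10, 2·[QBM] = -2/15
[TVM]:[QBM] = -3/10:-2/15 = 9/4

[TVM]:[QBM] = 9/4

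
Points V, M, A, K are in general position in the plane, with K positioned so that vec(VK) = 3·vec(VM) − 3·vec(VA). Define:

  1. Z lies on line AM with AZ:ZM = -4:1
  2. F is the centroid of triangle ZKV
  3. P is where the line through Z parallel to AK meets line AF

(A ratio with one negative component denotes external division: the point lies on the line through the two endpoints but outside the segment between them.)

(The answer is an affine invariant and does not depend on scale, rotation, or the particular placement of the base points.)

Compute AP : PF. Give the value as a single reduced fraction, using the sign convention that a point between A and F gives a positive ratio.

Set V = (0, 0), M = (1, 0), A = (0, 1), K = (3, -3); any affine frame gives the same invariant.
1. Z lies on line AM with AZ:ZM = -4:1 ⇒ Z = (4/3, -1/3)
2. F is the centroid of triangle ZKV ⇒ F = (13/9, -10/9)
3. P is where the line through Z parallel to AK meets line AF ⇒ P = (-52/15, 91/15)
P = A + t·(F−A) with t = -12/5, so AP:PF = t:(1−t) = -12/5:17/5

AP:PF = -12/17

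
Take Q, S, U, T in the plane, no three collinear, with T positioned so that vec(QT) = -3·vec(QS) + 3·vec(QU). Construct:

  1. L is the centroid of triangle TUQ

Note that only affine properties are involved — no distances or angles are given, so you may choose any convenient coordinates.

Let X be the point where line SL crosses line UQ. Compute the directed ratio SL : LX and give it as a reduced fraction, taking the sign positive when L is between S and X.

Work in coordinates with Q = (0, 0), S = (1, 0), U = (0, 1), T = (-3, 3).
1. L is the centroid of triangle TUQ ⇒ L = (-1, 4/3)
line SL meets UQ at X = (0, 2/3)
L = S + t·(X−S) with t = 2, so SL:LX = 2:-1

SL:LX = -2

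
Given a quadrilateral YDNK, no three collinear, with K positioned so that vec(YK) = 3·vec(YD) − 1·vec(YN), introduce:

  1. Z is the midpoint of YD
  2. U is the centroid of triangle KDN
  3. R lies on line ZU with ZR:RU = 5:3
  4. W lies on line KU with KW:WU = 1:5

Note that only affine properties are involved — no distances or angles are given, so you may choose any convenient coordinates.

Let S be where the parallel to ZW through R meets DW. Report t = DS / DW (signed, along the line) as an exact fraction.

t = -1/24

Work in coordinates with Y = (0, 0), D = (1, 0), N = (0, 1), K = (3, -1).
1. Z is the midpoint of YD ⇒ Z = (1/2, 0)
2. U is the centroid of triangle KDN ⇒ U = (4/3, 0)
3. R lies on line ZU with ZR:RU = 5:3 ⇒ R = (49/48, 0)
4. W lies on line KU with KW:WU = 1:5 ⇒ W = (49/18, -5/6)
through R parallel to ZW: direction (20/9, -5/6); meets DW at S = (401/432, 5/144)
S = D + t·(W−D) with t = -1/24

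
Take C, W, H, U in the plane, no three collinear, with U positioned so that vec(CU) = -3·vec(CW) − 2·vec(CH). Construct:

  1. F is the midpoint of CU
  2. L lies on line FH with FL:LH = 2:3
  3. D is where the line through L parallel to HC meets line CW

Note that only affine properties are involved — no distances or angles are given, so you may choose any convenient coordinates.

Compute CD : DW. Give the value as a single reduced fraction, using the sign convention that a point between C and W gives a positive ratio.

CD:DW = -9/19

Assign C = (0, 0), W = (1, 0), H = (0, 1), U = (-3, -2) — the answer is frame-independent, so this choice is without loss of generality.
1. F is the midpoint of CU ⇒ F = (-3/2, -1)
2. L lies on line FH with FL:LH = 2:3 ⇒ L = (-9/10, -1/5)
3. D is where the line through L parallel to HC meets line CW ⇒ D = (-9/10, 0)
D = C + t·(W−C) with t = -9/10, so CD:DW = t:(1−t) = -9/10:19/10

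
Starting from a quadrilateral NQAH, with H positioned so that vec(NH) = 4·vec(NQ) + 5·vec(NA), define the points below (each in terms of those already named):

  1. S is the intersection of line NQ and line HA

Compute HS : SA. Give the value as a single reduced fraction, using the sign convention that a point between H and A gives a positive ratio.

Set N = (0, 0), Q = (1, 0), A = (0, 1), H = (4, 5); any affine frame gives the same invariant.
1. S is the intersection of line NQ and line HA ⇒ S = (-1, 0)
S = H + t·(A−H) with t = 5/4, so HS:SA = t:(1−t) = 5/4:-1/4

HS:SA = -5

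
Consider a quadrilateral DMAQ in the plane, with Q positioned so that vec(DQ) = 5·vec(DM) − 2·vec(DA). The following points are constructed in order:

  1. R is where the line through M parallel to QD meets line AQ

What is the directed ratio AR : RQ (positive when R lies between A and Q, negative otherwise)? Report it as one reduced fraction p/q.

AR:RQ = 3/2

Assign D = (0, 0), M = (1, 0), A = (0, 1), Q = (5, -2) — the answer is frame-independent, so this choice is without loss of generality.
1. R is where the line through M parallel to QD meets line AQ ⇒ R = (3, -4/5)
R = A + t·(Q−A) with t = 3/5, so AR:RQ = t:(1−t) = 3/5:2/5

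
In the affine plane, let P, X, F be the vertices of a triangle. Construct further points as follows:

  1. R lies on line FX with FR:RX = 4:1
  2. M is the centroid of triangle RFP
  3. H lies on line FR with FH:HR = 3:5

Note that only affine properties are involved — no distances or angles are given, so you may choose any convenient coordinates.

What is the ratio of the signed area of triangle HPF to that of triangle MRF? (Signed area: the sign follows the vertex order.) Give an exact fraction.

[HPF]:[MRF] = -9/8

Set P = (0, 0), X = (1, 0), F = (0, 1); any affine frame gives the same invariant.
1. R lies on line FX with FR:RX = 4:1 ⇒ R = (4/5, 1/5)
2. M is the centroid of triangle RFP ⇒ M = (4/15, 2/5)
3. H lies on line FR with FH:HR = 3:5 ⇒ H = (3/10, 7/10)
2·[HPF] = -3/10, 2·[MRF] = 4/15
[HPF]:[MRF] = -3/10:4/15 = -9/8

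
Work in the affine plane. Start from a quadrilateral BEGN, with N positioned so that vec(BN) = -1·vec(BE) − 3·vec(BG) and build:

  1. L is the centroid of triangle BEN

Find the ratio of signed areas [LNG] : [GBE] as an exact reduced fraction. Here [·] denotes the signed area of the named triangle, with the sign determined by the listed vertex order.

[LNG]:[GBE] = -2

Set B = (0, 0), E = (1, 0), G = (0, 1), N = (-1, -3); any affine frame gives the same invariant.
1. L is the centroid of triangle BEN ⇒ L = (0, -1)
2·[LNG] = -2, 2·[GBE] = 1
[LNG]:[GBE] = -2:1 = -2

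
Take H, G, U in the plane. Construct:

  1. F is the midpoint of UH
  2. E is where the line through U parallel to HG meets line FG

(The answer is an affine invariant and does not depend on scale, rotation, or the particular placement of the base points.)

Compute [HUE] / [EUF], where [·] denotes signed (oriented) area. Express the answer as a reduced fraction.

[HUE]:[EUF] = -2

Set H = (0, 0), G = (1, 0), U = (0, 1); any affine frame gives the same invariant.
1. F is the midpoint of UH ⇒ F = (0, 1/2)
2. E is where the line through U parallel to HG meets line FG ⇒ E = (-1, 1)
2·[HUE] = 1, 2·[EUF] = -1/2
[HUE]:[EUF] = 1:-1/2 = -2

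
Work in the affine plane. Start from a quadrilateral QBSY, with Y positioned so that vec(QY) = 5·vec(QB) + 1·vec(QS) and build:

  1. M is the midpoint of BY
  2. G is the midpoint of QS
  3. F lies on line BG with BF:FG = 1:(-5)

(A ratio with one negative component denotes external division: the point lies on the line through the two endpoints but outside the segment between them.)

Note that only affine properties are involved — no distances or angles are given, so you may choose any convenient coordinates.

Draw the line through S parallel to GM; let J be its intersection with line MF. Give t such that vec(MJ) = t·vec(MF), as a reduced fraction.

Assign Q = (0, 0), B = (1, 0), S = (0, 1), Y = (5, 1) — the answer is frame-independent, so this choice is without loss of generality.
1. M is the midpoint of BY ⇒ M = (3, 1/2)
2. G is the midpoint of QS ⇒ G = (0, 1/2)
3. F lies on line BG with BF:FG = 1:(-5) ⇒ F = (5/4, -1/8)
through S parallel to GM: direction (3, 0); meets MF at J = (22/5, 1)
J = M + t·(F−M) with t = -4/5

t = -4/5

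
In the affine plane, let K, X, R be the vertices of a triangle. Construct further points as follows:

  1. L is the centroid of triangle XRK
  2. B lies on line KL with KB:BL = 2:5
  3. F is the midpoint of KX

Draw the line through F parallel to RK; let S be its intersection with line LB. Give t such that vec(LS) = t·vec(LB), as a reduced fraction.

t = -7/10

Work in coordinates with K = (0, 0), X = (1, 0), R = (0, 1).
1. L is the centroid of triangle XRK ⇒ L = (1/3, 1/3)
2. B lies on line KL with KB:BL = 2:5 ⇒ B = (2/21, 2/21)
3. F is the midpoint of KX ⇒ F = (1/2, 0)
through F parallel to RK: direction (0, -1); meets LB at S = (1/2, 1/2)
S = L + t·(B−L) with t = -7/10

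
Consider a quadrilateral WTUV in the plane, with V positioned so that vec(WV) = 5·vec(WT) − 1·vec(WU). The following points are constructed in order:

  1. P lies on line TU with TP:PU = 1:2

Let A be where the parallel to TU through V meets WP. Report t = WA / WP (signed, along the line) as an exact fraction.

t = 4

Choose coordinates W = (0, 0), T = (1, 0), U = (0, 1), V = (5, -1).
1. P lies on line TU with TP:PU = 1:2 ⇒ P = (2/3, 1/3)
through V parallel to TU: direction (-1, 1); meets WP at A = (8/3, 4/3)
A = W + t·(P−W) with t = 4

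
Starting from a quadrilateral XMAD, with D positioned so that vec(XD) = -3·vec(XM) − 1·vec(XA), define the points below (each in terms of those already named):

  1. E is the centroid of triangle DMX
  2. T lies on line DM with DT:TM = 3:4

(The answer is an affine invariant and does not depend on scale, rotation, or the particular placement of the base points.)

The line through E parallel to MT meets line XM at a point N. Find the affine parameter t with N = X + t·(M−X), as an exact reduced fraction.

Choose coordinates X = (0, 0), M = (1, 0), A = (0, 1), D = (-3, -1).
1. E is the centroid of triangle DMX ⇒ E = (-2/3, -1/3)
2. T lies on line DM with DT:TM = 3:4 ⇒ T = (-9/7, -4/7)
through E parallel to MT: direction (-16/7, -4/7); meets XM at N = (2/3, 0)
N = X + t·(M−X) with t = 2/3

t = 2/3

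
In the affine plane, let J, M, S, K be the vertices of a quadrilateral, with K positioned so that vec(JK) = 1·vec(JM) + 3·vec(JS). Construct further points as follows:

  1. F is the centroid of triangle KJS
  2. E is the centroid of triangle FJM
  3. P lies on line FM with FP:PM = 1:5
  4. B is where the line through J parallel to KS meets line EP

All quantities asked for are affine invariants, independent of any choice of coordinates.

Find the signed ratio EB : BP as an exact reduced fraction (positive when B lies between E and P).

EB:BP = 2

Work in coordinates with J = (0, 0), M = (1, 0), S = (0, 1), K = (1, 3).
1. F is the centroid of triangle KJS ⇒ F = (1/3, 4/3)
2. E is the centroid of triangle FJM ⇒ E = (4/9, 4/9)
3. P lies on line FM with FP:PM = 1:5 ⇒ P = (4/9, 10/9)
4. B is where the line through J parallel to KS meets line EP ⇒ B = (4/9, 8/9)
B = E + t·(P−E) with t = 2/3, so EB:BP = t:(1−t) = 2/3:1/3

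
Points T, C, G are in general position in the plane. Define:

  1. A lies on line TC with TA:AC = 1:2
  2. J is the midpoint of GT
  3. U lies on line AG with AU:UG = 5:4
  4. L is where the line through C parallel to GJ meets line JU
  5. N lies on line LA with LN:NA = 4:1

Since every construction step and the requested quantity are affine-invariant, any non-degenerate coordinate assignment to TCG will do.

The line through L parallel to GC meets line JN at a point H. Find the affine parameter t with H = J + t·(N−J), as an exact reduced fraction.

Assign T = (0, 0), C = (1, 0), G = (0, 1) — the answer is frame-independent, so this choice is without loss of generality.
1. A lies on line TC with TA:AC = 1:2 ⇒ A = (1/3, 0)
2. J is the midpoint of GT ⇒ J = (0, 1/2)
3. U lies on line AG with AU:UG = 5:4 ⇒ U = (4/27, 5/9)
4. L is where the line through C parallel to GJ meets line JU ⇒ L = (1, 7/8)
5. N lies on line LA with LN:NA = 4:1 ⇒ N = (7/15, 7/40)
through L parallel to GC: direction (1, -1); meets JN at H = (77/17, -361/136)
H = J + t·(N−J) with t = 165/17

t = 165/17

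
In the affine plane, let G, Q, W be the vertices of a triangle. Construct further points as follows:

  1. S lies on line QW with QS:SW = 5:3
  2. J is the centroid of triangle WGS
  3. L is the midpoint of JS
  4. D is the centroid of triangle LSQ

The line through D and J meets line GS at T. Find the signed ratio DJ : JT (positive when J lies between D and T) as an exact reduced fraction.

Work in coordinates with G = (0, 0), Q = (1, 0), W = (0, 1).
1. S lies on line QW with QS:SW = 5:3 ⇒ S = (3/8, 5/8)
2. J is the centroid of triangle WGS ⇒ J = (1/8, 13/24)
3. L is the midpoint of JS ⇒ L = (1/4, 7/12)
4. D is the centroid of triangle LSQ ⇒ D = (13/24, 29/72)
line DJ meets GS at T = (7/24, 35/72)
J = D + t·(T−D) with t = 5/3, so DJ:JT = 5/3:-2/3

DJ:JT = -5/2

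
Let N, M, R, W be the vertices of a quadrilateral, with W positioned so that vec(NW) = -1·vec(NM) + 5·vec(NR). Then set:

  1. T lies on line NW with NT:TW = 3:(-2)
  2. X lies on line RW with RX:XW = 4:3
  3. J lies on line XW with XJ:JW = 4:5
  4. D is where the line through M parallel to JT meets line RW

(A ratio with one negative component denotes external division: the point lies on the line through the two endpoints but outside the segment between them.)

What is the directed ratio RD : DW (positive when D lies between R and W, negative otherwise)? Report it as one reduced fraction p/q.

Set N = (0, 0), M = (1, 0), R = (0, 1), W = (-1, 5); any affine frame gives the same invariant.
1. T lies on line NW with NT:TW = 3:(-2) ⇒ T = (-3, 15)
2. X lies on line RW with RX:XW = 4:3 ⇒ X = (-4/7, 23/7)
3. J lies on line XW with XJ:JW = 4:5 ⇒ J = (-16/21, 85/21)
4. D is where the line through M parallel to JT meets line RW ⇒ D = (61/14, -115/7)
D = R + t·(W−R) with t = -61/14, so RD:DW = t:(1−t) = -61/14:75/14

RD:DW = -61/75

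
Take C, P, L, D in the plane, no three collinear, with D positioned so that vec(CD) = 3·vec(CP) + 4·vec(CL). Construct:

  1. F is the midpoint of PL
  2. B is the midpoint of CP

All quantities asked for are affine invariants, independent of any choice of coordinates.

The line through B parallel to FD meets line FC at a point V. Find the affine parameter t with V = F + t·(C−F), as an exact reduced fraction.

Assign C = (0, 0), P = (1, 0), L = (0, 1), D = (3, 4) — the answer is frame-independent, so this choice is without loss of generality.
1. F is the midpoint of PL ⇒ F = (1/2, 1/2)
2. B is the midpoint of CP ⇒ B = (1/2, 0)
through B parallel to FD: direction (5/2, 7/2); meets FC at V = (7/4, 7/4)
V = F + t·(C−F) with t = -5/2

t = -5/2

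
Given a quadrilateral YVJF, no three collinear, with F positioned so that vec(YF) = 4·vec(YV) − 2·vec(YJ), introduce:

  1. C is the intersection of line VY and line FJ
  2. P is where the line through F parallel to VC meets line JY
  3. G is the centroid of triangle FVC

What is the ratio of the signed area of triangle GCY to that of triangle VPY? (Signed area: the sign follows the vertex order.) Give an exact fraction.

Choose coordinates Y = (0, 0), V = (1, 0), J = (0, 1), F = (4, -2).
1. C is the intersection of line VY and line FJ ⇒ C = (4/3, 0)
2. P is where the line through F parallel to VC meets line JY ⇒ P = (0, -2)
3. G is the centroid of triangle FVC ⇒ G = (19/9, -2/3)
2·[GCY] = 8/9, 2·[VPY] = -2
[GCY]:[VPY] = 8/9:-2 = -4/9

[GCY]:[VPY] = -4/9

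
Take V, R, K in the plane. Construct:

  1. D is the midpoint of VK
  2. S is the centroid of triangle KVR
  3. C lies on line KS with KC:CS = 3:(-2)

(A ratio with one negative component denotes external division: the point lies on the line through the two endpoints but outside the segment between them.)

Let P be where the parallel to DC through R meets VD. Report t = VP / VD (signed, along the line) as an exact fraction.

Set V = (0, 0), R = (1, 0), K = (0, 1); any affine frame gives the same invariant.
1. D is the midpoint of VK ⇒ D = (0, 1/2)
2. S is the centroid of triangle KVR ⇒ S = (1/3, 1/3)
3. C lies on line KS with KC:CS = 3:(-2) ⇒ C = (1, -1)
through R parallel to DC: direction (1, -3/2); meets VD at P = (0, 3/2)
P = V + t·(D−V) with t = 3

t = 3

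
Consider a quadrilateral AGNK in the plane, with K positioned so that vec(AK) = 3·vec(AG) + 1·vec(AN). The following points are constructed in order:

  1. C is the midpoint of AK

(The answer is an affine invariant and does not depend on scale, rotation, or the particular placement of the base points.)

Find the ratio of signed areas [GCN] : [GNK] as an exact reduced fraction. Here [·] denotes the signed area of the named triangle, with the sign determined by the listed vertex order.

[GCN]:[GNK] = -1/3

Work in coordinates with A = (0, 0), G = (1, 0), N = (0, 1), K = (3, 1).
1. C is the midpoint of AK ⇒ C = (3/2, 1/2)
2·[GCN] = 1, 2·[GNK] = -3
[GCN]:[GNK] = 1:-3 = -1/3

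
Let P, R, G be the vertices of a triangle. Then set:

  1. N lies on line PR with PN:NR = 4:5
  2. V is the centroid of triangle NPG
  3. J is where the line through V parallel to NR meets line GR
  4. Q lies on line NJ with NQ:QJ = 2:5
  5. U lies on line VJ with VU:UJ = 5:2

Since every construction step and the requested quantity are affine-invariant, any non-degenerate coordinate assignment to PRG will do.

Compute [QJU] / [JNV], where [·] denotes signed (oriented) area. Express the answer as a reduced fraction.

[QJU]:[JNV] = -10/49

Choose coordinates P = (0, 0), R = (1, 0), G = (0, 1).
1. N lies on line PR with PN:NR = 4:5 ⇒ N = (4/9, 0)
2. V is the centroid of triangle NPG ⇒ V = (4/27, 1/3)
3. J is where the line through V parallel to NR meets line GR ⇒ J = (2/3, 1/3)
4. Q lies on line NJ with NQ:QJ = 2:5 ⇒ Q = (32/63, 2/21)
5. U lies on line VJ with VU:UJ = 5:2 ⇒ U = (14/27, 1/3)
2·[QJU] = 20/567, 2·[JNV] = -14/81
[QJU]:[JNV] = 20/567:-14/81 = -10/49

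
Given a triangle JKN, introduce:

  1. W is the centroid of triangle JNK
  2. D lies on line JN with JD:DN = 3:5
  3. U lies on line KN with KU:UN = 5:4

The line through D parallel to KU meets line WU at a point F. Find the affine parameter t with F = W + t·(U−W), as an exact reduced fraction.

Set J = (0, 0), K = (1, 0), N = (0, 1); any affine frame gives the same invariant.
1. W is the centroid of triangle JNK ⇒ W = (1/3, 1/3)
2. D lies on line JN with JD:DN = 3:5 ⇒ D = (0, 3/8)
3. U lies on line KN with KU:UN = 5:4 ⇒ U = (4/9, 5/9)
through D parallel to KU: direction (-5/9, 5/9); meets WU at F = (17/72, 5/36)
F = W + t·(U−W) with t = -7/8

t = -7/8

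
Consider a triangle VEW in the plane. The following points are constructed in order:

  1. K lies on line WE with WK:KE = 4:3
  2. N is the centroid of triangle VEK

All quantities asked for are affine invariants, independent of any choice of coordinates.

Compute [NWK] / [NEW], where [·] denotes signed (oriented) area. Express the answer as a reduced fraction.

[NWK]:[NEW] = -4/7

Assign V = (0, 0), E = (1, 0), W = (0, 1) — the answer is frame-independent, so this choice is without loss of generality.
1. K lies on line WE with WK:KE = 4:3 ⇒ K = (4/7, 3/7)
2. N is the centroid of triangle VEK ⇒ N = (11/21, 1/7)
2·[NWK] = -4/21, 2·[NEW] = 1/3
[NWK]:[NEW] = -4/21:1/3 = -4/7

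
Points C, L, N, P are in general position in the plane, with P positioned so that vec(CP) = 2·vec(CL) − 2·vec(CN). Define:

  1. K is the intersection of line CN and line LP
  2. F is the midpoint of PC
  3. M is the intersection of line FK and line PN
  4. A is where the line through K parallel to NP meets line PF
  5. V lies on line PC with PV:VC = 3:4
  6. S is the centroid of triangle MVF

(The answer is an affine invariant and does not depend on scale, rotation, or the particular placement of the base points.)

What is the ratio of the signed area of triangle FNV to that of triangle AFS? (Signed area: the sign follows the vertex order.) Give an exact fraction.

[FNV]:[AFS] = 3/14

Choose coordinates C = (0, 0), L = (1, 0), N = (0, 1), P = (2, -2).
1. K is the intersection of line CN and line LP ⇒ K = (0, 2)
2. F is the midpoint of PC ⇒ F = (1, -1)
3. M is the intersection of line FK and line PN ⇒ M = (2/3, 0)
4. A is where the line through K parallel to NP meets line PF ⇒ A = (4, -4)
5. V lies on line PC with PV:VC = 3:4 ⇒ V = (8/7, -8/7)
6. S is the centroid of triangle MVF ⇒ S = (59/63, -5/7)
2·[FNV] = -1/7, 2·[AFS] = -2/3
[FNV]:[AFS] = -1/7:-2/3 = 3/14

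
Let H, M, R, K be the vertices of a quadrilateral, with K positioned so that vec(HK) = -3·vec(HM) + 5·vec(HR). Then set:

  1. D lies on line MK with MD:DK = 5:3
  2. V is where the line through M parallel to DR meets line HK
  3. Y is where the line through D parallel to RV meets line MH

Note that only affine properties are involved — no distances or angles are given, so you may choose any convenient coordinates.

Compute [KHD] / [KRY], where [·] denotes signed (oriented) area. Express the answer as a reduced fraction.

[KHD]:[KRY] = -95/31

Assign H = (0, 0), M = (1, 0), R = (0, 1), K = (-3, 5) — the answer is frame-independent, so this choice is without loss of generality.
1. D lies on line MK with MD:DK = 5:3 ⇒ D = (-3/2, 25/8)
2. V is where the line through M parallel to DR meets line HK ⇒ V = (-17/3, 85/9)
3. Y is where the line through D parallel to RV meets line MH ⇒ Y = (363/608, 0)
2·[KHD] = 15/8, 2·[KRY] = -93/152
[KHD]:[KRY] = 15/8:-93/152 = -95/31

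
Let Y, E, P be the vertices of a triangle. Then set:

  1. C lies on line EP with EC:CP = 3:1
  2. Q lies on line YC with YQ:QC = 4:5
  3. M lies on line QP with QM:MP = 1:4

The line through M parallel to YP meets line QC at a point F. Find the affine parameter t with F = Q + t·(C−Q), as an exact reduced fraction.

Assign Y = (0, 0), E = (1, 0), P = (0, 1) — the answer is frame-independent, so this choice is without loss of generality.
1. C lies on line EP with EC:CP = 3:1 ⇒ C = (1/4, 3/4)
2. Q lies on line YC with YQ:QC = 4:5 ⇒ Q = (1/9, 1/3)
3. M lies on line QP with QM:MP = 1:4 ⇒ M = (4/45, 7/15)
through M parallel to YP: direction (0, 1); meets QC at F = (4/45, 4/15)
F = Q + t·(C−Q) with t = -4/25

t = -4/25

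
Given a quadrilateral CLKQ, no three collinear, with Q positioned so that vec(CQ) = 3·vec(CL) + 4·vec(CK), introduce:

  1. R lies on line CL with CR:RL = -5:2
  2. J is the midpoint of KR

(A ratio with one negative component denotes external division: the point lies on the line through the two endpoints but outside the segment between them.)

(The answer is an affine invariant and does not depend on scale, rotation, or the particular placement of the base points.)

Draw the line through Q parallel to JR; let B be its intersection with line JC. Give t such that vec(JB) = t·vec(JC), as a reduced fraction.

Choose coordinates C = (0, 0), L = (1, 0), K = (0, 1), Q = (3, 4).
1. R lies on line CL with CR:RL = -5:2 ⇒ R = (5/3, 0)
2. J is the midpoint of KR ⇒ J = (5/6, 1/2)
through Q parallel to JR: direction (5/6, -1/2); meets JC at B = (29/6, 29/10)
B = J + t·(C−J) with t = -24/5

t = -24/5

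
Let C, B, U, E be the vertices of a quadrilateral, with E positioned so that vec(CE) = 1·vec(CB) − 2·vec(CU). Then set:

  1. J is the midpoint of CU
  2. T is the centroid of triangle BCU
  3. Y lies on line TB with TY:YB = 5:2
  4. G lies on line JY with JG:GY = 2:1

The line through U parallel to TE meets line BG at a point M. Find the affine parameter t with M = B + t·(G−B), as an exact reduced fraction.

t = 105/58

Assign C = (0, 0), B = (1, 0), U = (0, 1), E = (1, -2) — the answer is frame-independent, so this choice is without loss of generality.
1. J is the midpoint of CU ⇒ J = (0, 1/2)
2. T is the centroid of triangle BCU ⇒ T = (1/3, 1/3)
3. Y lies on line TB with TY:YB = 5:2 ⇒ Y = (17/21, 2/21)
4. G lies on line JY with JG:GY = 2:1 ⇒ G = (34/63, 29/126)
through U parallel to TE: direction (2/3, -7/3); meets BG at M = (1/6, 5/12)
M = B + t·(G−B) with t = 105/58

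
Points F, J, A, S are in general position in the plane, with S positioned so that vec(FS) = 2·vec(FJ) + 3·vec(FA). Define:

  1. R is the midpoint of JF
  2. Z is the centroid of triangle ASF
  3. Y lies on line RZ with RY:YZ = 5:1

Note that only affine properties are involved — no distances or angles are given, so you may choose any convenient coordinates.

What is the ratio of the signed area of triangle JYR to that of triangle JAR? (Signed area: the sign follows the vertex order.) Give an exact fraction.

Work in coordinates with F = (0, 0), J = (1, 0), A = (0, 1), S = (2, 3).
1. R is the midpoint of JF ⇒ R = (1/2, 0)
2. Z is the centroid of triangle ASF ⇒ Z = (2/3, 4/3)
3. Y lies on line RZ with RY:YZ = 5:1 ⇒ Y = (23/36, 10/9)
2·[JYR] = 5/9, 2·[JAR] = 1/2
[JYR]:[JAR] = 5/9:1/2 = 10/9

[JYR]:[JAR] = 10/9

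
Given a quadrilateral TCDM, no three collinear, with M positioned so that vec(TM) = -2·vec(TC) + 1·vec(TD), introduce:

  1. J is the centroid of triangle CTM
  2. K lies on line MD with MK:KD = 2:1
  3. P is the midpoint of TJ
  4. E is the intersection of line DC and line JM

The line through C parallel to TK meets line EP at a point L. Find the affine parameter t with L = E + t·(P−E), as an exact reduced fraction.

t = 2/21

Work in coordinates with T = (0, 0), C = (1, 0), D = (0, 1), M = (-2, 1).
1. J is the centroid of triangle CTM ⇒ J = (-1/3, 1/3)
2. K lies on line MD with MK:KD = 2:1 ⇒ K = (-2/3, 1)
3. P is the midpoint of TJ ⇒ P = (-1/6, 1/6)
4. E is the intersection of line DC and line JM ⇒ E = (4/3, -1/3)
through C parallel to TK: direction (-2/3, 1); meets EP at L = (25/21, -2/7)
L = E + t·(P−E) with t = 2/21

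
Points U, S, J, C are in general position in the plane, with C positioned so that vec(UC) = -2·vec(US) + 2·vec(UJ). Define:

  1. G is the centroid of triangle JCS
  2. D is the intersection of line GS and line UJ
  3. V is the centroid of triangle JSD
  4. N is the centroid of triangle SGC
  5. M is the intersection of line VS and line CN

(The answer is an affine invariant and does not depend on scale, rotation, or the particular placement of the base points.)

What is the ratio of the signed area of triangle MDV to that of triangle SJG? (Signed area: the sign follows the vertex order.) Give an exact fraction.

[MDV]:[SJG] = -7/52

Choose coordinates U = (0, 0), S = (1, 0), J = (0, 1), C = (-2, 2).
1. G is the centroid of triangle JCS ⇒ G = (-1/3, 1)
2. D is the intersection of line GS and line UJ ⇒ D = (0, 3/4)
3. V is the centroid of triangle JSD ⇒ V = (1/3, 7/12)
4. N is the centroid of triangle SGC ⇒ N = (-4/9, 1)
5. M is the intersection of line VS and line CN ⇒ M = (9/13, 7/26)
2·[MDV] = -7/156, 2·[SJG] = 1/3
[MDV]:[SJG] = -7/156:1/3 = -7/52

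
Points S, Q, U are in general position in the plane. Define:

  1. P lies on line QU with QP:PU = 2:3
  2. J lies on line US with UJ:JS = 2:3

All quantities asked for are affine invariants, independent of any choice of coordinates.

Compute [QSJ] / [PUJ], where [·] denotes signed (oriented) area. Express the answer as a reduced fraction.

[QSJ]:[PUJ] = -5/2

Choose coordinates S = (0, 0), Q = (1, 0), U = (0, 1).
1. P lies on line QU with QP:PU = 2:3 ⇒ P = (3/5, 2/5)
2. J lies on line US with UJ:JS = 2:3 ⇒ J = (0, 3/5)
2·[QSJ] = -3/5, 2·[PUJ] = 6/25
[QSJ]:[PUJ] = -3/5:6/25 = -5/2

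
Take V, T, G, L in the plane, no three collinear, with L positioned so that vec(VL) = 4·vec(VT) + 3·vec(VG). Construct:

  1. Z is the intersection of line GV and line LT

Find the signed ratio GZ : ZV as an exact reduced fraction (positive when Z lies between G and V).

Set V = (0, 0), T = (1, 0), G = (0, 1), L = (4, 3); any affine frame gives the same invariant.
1. Z is the intersection of line GV and line LT ⇒ Z = (0, -1)
Z = G + t·(V−G) with t = 2, so GZ:ZV = t:(1−t) = 2:-1

GZ:ZV = -2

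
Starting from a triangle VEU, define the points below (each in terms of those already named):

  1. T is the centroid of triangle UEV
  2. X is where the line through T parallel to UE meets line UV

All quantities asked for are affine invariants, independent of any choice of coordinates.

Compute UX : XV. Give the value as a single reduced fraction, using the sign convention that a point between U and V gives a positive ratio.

UX:XV = 1/2

Set V = (0, 0), E = (1, 0), U = (0, 1); any affine frame gives the same invariant.
1. T is the centroid of triangle UEV ⇒ T = (1/3, 1/3)
2. X is where the line through T parallel to UE meets line UV ⇒ X = (0, 2/3)
X = U + t·(V−U) with t = 1/3, so UX:XV = t:(1−t) = 1/3:2/3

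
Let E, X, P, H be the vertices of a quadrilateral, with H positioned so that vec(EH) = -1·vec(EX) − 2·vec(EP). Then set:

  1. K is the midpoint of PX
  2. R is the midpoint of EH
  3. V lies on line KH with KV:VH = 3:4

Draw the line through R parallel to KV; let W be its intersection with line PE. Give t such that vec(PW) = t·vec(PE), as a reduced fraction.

Work in coordinates with E = (0, 0), X = (1, 0), P = (0, 1), H = (-1, -2).
1. K is the midpoint of PX ⇒ K = (1/2, 1/2)
2. R is the midpoint of EH ⇒ R = (-1/2, -1)
3. V lies on line KH with KV:VH = 3:4 ⇒ V = (-1/7, -4/7)
through R parallel to KV: direction (-9/14, -15/14); meets PE at W = (0, -1/6)
W = P + t·(E−P) with t = 7/6

t = 7/6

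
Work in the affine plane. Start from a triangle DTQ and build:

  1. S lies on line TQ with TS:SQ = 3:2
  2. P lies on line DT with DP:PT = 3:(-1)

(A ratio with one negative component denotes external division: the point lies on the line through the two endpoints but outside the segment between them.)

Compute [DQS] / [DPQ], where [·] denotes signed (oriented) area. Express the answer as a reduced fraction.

Set D = (0, 0), T = (1, 0), Q = (0, 1); any affine frame gives the same invariant.
1. S lies on line TQ with TS:SQ = 3:2 ⇒ S = (2/5, 3/5)
2. P lies on line DT with DP:PT = 3:(-1) ⇒ P = (3/2, 0)
2·[DQS] = -2/5, 2·[DPQ] = 3/2
[DQS]:[DPQ] = -2/5:3/2 = -4/15

[DQS]:[DPQ] = -4/15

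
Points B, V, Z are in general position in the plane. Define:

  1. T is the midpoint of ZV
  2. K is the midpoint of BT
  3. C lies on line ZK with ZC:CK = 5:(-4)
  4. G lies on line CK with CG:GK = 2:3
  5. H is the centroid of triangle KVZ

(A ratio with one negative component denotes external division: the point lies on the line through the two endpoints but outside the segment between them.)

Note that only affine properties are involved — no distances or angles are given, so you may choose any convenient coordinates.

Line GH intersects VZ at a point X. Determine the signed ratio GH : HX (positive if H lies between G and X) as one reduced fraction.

GH:HX = 46/5

Work in coordinates with B = (0, 0), V = (1, 0), Z = (0, 1).
1. T is the midpoint of ZV ⇒ T = (1/2, 1/2)
2. K is the midpoint of BT ⇒ K = (1/4, 1/4)
3. C lies on line ZK with ZC:CK = 5:(-4) ⇒ C = (5/4, -11/4)
4. G lies on line CK with CG:GK = 2:3 ⇒ G = (17/20, -31/20)
5. H is the centroid of triangle KVZ ⇒ H = (5/12, 5/12)
line GH meets VZ at X = (17/46, 29/46)
H = G + t·(X−G) with t = 46/51, so GH:HX = 46/51:5/51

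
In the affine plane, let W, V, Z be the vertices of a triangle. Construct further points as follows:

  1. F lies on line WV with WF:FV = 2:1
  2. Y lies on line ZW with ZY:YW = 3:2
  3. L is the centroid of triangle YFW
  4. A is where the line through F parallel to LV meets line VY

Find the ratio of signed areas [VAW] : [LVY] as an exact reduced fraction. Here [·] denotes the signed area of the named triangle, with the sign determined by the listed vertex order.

Assign W = (0, 0), V = (1, 0), Z = (0, 1) — the answer is frame-independent, so this choice is without loss of generality.
1. F lies on line WV with WF:FV = 2:1 ⇒ F = (2/3, 0)
2. Y lies on line ZW with ZY:YW = 3:2 ⇒ Y = (0, 2/5)
3. L is the centroid of triangle YFW ⇒ L = (2/9, 2/15)
4. A is where the line through F parallel to LV meets line VY ⇒ A = (5/4, -1/10)
2·[VAW] = -1/10, 2·[LVY] = 8/45
[VAW]:[LVY] = -1/10:8/45 = -9/16

[VAW]:[LVY] = -9/16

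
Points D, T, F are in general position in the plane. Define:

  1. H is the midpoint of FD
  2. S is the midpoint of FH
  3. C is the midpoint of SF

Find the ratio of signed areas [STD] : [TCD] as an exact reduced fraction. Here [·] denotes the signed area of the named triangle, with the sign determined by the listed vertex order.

[STD]:[TCD] = -6/7

Work in coordinates with D = (0, 0), T = (1, 0), F = (0, 1).
1. H is the midpoint of FD ⇒ H = (0, 1/2)
2. S is the midpoint of FH ⇒ S = (0, 3/4)
3. C is the midpoint of SF ⇒ C = (0, 7/8)
2·[STD] = -3/4, 2·[TCD] = 7/8
[STD]:[TCD] = -3/4:7/8 = -6/7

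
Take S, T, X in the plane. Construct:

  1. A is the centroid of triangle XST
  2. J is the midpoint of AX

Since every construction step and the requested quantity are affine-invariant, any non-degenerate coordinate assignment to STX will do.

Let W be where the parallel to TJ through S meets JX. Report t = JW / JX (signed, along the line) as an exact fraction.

Work in coordinates with S = (0, 0), T = (1, 0), X = (0, 1).
1. A is the centroid of triangle XST ⇒ A = (1/3, 1/3)
2. J is the midpoint of AX ⇒ J = (1/6, 2/3)
through S parallel to TJ: direction (-5/6, 2/3); meets JX at W = (5/6, -2/3)
W = J + t·(X−J) with t = -4

t = -4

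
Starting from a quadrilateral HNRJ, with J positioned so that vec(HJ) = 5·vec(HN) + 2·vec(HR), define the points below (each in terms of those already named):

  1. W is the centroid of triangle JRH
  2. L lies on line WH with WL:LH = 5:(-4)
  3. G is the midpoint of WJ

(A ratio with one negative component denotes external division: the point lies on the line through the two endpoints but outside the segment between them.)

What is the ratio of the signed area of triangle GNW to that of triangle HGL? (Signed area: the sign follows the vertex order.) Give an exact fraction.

Assign H = (0, 0), N = (1, 0), R = (0, 1), J = (5, 2) — the answer is frame-independent, so this choice is without loss of generality.
1. W is the centroid of triangle JRH ⇒ W = (5/3, 1)
2. L lies on line WH with WL:LH = 5:(-4) ⇒ L = (-20/3, -4)
3. G is the midpoint of WJ ⇒ G = (10/3, 3/2)
2·[GNW] = -4/3, 2·[HGL] = -10/3
[GNW]:[HGL] = -4/3:-10/3 = 2/5

[GNW]:[HGL] = 2/5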